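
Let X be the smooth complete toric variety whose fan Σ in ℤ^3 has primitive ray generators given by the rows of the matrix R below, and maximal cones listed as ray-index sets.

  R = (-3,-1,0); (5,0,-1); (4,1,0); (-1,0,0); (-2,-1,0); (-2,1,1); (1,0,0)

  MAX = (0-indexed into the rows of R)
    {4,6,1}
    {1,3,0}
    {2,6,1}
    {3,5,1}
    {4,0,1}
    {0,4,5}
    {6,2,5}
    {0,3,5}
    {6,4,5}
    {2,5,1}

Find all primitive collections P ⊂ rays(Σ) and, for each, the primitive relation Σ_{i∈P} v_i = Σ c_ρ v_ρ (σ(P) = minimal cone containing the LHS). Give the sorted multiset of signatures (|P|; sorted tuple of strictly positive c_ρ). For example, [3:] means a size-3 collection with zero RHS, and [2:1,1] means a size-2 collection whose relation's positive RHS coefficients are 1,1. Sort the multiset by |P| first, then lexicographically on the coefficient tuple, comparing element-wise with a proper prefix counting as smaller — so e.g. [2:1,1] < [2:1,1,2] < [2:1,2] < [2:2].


Minimal non-faces — 9 found among 7 rays, 10 max cones:

  P = {3,6}:  v_{3} + v_{6} = 0  ⟹  sig = [2:]
  P = {0,2}:  v_{0} + v_{2} = v_{6}  ⟹  sig = [2:1]
  P = {0,6}:  v_{0} + v_{6} = v_{4}  ⟹  sig = [2:1]
  P = {3,4}:  v_{3} + v_{4} = v_{0}  ⟹  sig = [2:1]
  P = {2,3}:  v_{2} + v_{3} = v_{1} + v_{5}  ⟹  sig = [2:1,1]
  P = {2,4}:  v_{2} + v_{4} = 2·v_{6}  ⟹  sig = [2:2]
  P = {0,1,5}:  v_{0} + v_{1} + v_{5} = 0  ⟹  sig = [3:]
  P = {1,4,5}:  v_{1} + v_{4} + v_{5} = v_{6}  ⟹  sig = [3:1]
  P = {1,5,6}:  v_{1} + v_{5} + v_{6} = v_{2}  ⟹  sig = [3:1]

so the primitive-relation signature multiset is
[[2:], [2:1], [2:1], [2:1], [2:1,1], [2:2], [3:], [3:1], [3:1]]


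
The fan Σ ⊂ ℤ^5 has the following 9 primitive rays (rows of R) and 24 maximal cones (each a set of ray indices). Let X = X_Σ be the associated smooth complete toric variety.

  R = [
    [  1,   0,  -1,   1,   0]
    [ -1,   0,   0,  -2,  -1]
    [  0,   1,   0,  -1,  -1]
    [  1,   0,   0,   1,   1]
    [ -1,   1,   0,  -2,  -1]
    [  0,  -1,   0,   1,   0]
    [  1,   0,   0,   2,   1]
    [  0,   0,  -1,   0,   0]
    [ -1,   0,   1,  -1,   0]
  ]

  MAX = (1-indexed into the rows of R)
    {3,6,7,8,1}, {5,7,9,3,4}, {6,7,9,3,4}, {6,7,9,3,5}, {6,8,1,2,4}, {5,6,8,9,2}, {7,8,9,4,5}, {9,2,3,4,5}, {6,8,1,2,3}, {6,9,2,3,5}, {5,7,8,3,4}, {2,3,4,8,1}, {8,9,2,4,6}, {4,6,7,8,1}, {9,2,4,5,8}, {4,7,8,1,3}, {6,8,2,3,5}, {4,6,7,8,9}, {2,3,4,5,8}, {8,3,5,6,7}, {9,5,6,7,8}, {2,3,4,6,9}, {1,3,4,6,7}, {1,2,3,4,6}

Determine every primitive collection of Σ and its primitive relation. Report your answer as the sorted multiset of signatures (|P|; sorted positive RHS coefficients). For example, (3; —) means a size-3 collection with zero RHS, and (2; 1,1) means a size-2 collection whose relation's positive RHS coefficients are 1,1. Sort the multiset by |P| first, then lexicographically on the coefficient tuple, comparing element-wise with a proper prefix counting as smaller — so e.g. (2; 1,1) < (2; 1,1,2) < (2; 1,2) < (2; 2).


6 minimal non-faces of Δ(Σ) (on 9 rays):

  • {1,9}:  v_{1} + v_{9} = 0 — sig = (2; —)
  • {2,7}:  v_{2} + v_{7} = 0 — sig = (2; —)
  • {1,5}:  v_{1} + v_{5} = v_{3} + v_{8} — sig = (2; 1,1)
  • {4,5,6}:  v_{4} + v_{5} + v_{6} = 0 — sig = (3; —)
  • {3,8,9}:  v_{3} + v_{8} + v_{9} = v_{5} — sig = (3; 1)
  • {3,4,6,8}:  v_{3} + v_{4} + v_{6} + v_{8} = v_{1} — sig = (4; 1)

Signatures (|P|; sorted positive RHS coefficients), sorted:
[(2; —), (2; —), (2; 1,1), (3; —), (3; 1), (4; 1)]


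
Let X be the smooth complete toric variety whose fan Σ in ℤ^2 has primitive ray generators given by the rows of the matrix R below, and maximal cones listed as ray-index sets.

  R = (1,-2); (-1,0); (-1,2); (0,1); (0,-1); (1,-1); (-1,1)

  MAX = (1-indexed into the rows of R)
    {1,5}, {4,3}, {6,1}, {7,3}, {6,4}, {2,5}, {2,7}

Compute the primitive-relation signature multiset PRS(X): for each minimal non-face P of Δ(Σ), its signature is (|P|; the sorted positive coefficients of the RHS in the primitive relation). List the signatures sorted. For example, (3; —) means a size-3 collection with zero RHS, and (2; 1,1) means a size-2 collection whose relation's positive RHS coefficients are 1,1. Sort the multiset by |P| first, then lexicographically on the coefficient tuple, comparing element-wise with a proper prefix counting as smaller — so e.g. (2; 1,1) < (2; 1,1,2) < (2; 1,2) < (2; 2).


14 minimal non-faces of Δ(Σ) (on 7 rays):

  P = {1,3}:  v_{1} + v_{3} = 0  ⟹  sig = (2; —)
  P = {4,5}:  v_{4} + v_{5} = 0  ⟹  sig = (2; —)
  P = {6,7}:  v_{6} + v_{7} = 0  ⟹  sig = (2; —)
  P = {1,4}:  v_{1} + v_{4} = v_{6}  ⟹  sig = (2; 1)
  P = {1,7}:  v_{1} + v_{7} = v_{5}  ⟹  sig = (2; 1)
  P = {2,4}:  v_{2} + v_{4} = v_{7}  ⟹  sig = (2; 1)
  P = {2,6}:  v_{2} + v_{6} = v_{5}  ⟹  sig = (2; 1)
  P = {3,5}:  v_{3} + v_{5} = v_{7}  ⟹  sig = (2; 1)
  P = {3,6}:  v_{3} + v_{6} = v_{4}  ⟹  sig = (2; 1)
  P = {4,7}:  v_{4} + v_{7} = v_{3}  ⟹  sig = (2; 1)
  P = {5,6}:  v_{5} + v_{6} = v_{1}  ⟹  sig = (2; 1)
  P = {5,7}:  v_{5} + v_{7} = v_{2}  ⟹  sig = (2; 1)
  P = {1,2}:  v_{1} + v_{2} = 2·v_{5}  ⟹  sig = (2; 2)
  P = {2,3}:  v_{2} + v_{3} = 2·v_{7}  ⟹  sig = (2; 2)

Signatures (|P|; sorted positive RHS coefficients), sorted:
    |P|=2: 14 collections, coeffs (), (), (), (1), (1), (1), (1), (1), (1), (1), (1), (1), (2), (2)


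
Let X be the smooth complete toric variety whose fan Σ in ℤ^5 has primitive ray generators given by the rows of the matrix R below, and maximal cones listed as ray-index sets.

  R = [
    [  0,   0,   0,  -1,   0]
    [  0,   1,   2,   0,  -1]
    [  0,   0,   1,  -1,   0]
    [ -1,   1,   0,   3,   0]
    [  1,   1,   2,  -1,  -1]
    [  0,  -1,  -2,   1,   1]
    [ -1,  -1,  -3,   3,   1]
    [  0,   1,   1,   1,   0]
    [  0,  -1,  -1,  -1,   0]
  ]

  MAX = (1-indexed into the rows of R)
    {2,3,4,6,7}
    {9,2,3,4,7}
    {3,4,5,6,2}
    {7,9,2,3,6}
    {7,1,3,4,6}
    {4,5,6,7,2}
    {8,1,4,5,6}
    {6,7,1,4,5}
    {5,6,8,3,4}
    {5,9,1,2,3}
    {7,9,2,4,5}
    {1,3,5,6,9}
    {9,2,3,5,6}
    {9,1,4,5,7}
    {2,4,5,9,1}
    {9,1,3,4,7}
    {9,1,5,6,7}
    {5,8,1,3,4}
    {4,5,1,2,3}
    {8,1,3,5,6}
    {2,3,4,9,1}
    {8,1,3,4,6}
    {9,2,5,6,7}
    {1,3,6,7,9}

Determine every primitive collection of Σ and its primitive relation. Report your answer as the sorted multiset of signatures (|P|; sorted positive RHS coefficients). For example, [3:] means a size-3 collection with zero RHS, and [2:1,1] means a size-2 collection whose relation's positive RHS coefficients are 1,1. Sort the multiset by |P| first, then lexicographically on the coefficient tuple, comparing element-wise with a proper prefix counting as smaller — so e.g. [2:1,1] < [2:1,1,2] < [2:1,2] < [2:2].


9 minimal non-faces of Δ(Σ) (on 9 rays):

  P={8,9}:  v_{8} + v_{9} = 0  →  sig = [2:]
  P={7,8}:  v_{7} + v_{8} = v_{4} + v_{6}  →  sig = [2:1,1]
  P={2,8}:  v_{2} + v_{8} = v_{3} + v_{4} + v_{5}  →  sig = [2:1,1,1]
  P={1,2,6}:  v_{1} + v_{2} + v_{6} = 0  →  sig = [3:]
  P={4,6,9}:  v_{4} + v_{6} + v_{9} = v_{7}  →  sig = [3:1]
  P={1,2,7}:  v_{1} + v_{2} + v_{7} = v_{4} + v_{9}  →  sig = [3:1,1]
  P={3,5,7}:  v_{3} + v_{5} + v_{7} = v_{2} + v_{6}  →  sig = [3:1,1]
  P={3,4,5,9}:  v_{3} + v_{4} + v_{5} + v_{9} = v_{2}  →  sig = [4:1]
  P={1,3,4,5,6}:  v_{1} + v_{3} + v_{4} + v_{5} + v_{6} = v_{8}  →  sig = [5:1]

Sorted signature multiset PRS(X):
    [2:]
    [2:1,1]
    [2:1,1,1]
    [3:]
    [3:1]
    [3:1,1]
    [3:1,1]
    [4:1]
    [5:1]


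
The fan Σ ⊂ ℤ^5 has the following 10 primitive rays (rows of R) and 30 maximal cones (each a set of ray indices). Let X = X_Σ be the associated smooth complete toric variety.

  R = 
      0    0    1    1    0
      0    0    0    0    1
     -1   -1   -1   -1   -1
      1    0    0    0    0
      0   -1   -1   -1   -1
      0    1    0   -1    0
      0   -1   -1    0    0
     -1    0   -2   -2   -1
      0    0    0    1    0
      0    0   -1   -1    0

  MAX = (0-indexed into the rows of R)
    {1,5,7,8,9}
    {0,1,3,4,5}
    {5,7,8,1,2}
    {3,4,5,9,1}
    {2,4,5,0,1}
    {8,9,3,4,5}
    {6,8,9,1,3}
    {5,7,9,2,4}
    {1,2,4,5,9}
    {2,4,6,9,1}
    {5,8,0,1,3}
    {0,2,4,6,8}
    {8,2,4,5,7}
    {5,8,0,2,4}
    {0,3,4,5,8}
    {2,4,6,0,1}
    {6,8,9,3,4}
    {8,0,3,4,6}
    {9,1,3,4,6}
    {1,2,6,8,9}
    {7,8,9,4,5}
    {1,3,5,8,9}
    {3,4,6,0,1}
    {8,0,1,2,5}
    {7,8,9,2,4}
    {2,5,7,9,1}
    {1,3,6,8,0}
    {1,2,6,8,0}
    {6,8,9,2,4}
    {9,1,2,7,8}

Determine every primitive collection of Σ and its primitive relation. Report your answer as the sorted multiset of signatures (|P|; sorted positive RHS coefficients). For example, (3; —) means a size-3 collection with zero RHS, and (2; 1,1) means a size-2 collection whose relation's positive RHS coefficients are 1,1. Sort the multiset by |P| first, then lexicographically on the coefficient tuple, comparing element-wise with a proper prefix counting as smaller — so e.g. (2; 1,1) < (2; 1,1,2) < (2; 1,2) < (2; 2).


Δ(Σ) — 10 vertices, 9 min non-faces:

  {0,9}:  v_{0} + v_{9} = 0  so sig = (2; —)
  {2,3}:  v_{2} + v_{3} = v_{4}  so sig = (2; 1)
  {5,6}:  v_{5} + v_{6} = v_{9}  so sig = (2; 1)
  {0,7}:  v_{0} + v_{7} = v_{2} + v_{5} + v_{8}  so sig = (2; 1,1,1)
  {3,7}:  v_{3} + v_{7} = v_{4} + v_{5} + v_{8} + v_{9}  so sig = (2; 1,1,1,1)
  {6,7}:  v_{6} + v_{7} = v_{2} + v_{8} + 2·v_{9}  so sig = (2; 1,1,2)
  {1,4,8}:  v_{1} + v_{4} + v_{8} = v_{6}  so sig = (3; 1)
  {1,4,7}:  v_{1} + v_{4} + v_{7} = v_{2} + 2·v_{9}  so sig = (3; 1,2)
  {2,5,8,9}:  v_{2} + v_{5} + v_{8} + v_{9} = v_{7}  so sig = (4; 1)

Signatures (|P|; sorted positive RHS coefficients), sorted:
[(2; —), (2; 1), (2; 1), (2; 1,1,1), (2; 1,1,1,1), (2; 1,1,2), (3; 1), (3; 1,2), (4; 1)]


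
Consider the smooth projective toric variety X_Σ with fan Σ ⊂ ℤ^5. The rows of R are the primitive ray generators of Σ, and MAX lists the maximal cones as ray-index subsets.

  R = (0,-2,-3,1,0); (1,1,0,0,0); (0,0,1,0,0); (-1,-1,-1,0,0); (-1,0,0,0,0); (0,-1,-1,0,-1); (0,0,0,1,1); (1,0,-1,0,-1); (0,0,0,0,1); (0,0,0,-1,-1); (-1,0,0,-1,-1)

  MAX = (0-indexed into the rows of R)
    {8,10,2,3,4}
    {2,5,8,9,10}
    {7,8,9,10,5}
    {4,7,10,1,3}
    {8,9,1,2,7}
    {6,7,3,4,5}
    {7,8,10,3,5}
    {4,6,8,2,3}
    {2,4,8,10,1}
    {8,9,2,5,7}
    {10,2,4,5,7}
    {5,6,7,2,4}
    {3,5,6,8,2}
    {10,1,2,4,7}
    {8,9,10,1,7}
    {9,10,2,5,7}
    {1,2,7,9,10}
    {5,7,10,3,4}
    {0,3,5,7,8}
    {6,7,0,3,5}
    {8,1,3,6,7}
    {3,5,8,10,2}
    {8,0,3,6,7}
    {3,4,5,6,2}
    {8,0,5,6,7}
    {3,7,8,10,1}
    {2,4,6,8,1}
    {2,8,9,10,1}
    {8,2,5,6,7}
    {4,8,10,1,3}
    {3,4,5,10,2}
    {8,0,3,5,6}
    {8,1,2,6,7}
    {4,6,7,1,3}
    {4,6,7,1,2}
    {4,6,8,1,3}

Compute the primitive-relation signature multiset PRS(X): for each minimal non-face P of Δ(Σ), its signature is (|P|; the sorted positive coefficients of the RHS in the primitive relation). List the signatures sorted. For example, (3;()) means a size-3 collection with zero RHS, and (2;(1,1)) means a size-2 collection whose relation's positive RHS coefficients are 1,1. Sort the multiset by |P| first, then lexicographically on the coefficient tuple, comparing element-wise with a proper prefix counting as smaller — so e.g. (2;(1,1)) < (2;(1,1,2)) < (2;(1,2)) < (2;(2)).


16 collections generate NE(X_Σ); each relation:

  P = {6,9}:  v_{6} + v_{9} = 0  ⇒ sig = (2;())
  P = {1,5}:  v_{1} + v_{5} = v_{7}  ⇒ sig = (2;(1))
  P = {4,9}:  v_{4} + v_{9} = v_{10}  ⇒ sig = (2;(1))
  P = {6,10}:  v_{6} + v_{10} = v_{4}  ⇒ sig = (2;(1))
  P = {3,9}:  v_{3} + v_{9} = v_{5} + v_{8} + v_{10}  ⇒ sig = (2;(1,1,1))
  P = {0,9}:  v_{0} + v_{9} = v_{3} + v_{5} + v_{7} + v_{8}  ⇒ sig = (2;(1,1,1,1))
  P = {0,1}:  v_{0} + v_{1} = v_{3} + v_{6} + 2·v_{7} + v_{8}  ⇒ sig = (2;(1,1,1,2))
  P = {0,2}:  v_{0} + v_{2} = 2·v_{5} + v_{6} + v_{8}  ⇒ sig = (2;(1,1,2))
  P = {0,4}:  v_{0} + v_{4} = 2·v_{3} + v_{6} + v_{7}  ⇒ sig = (2;(1,1,2))
  P = {0,10}:  v_{0} + v_{10} = 2·v_{3} + v_{7}  ⇒ sig = (2;(1,2))
  P = {1,2,3}:  v_{1} + v_{2} + v_{3} = 0  ⇒ sig = (3;())
  P = {2,3,7}:  v_{2} + v_{3} + v_{7} = v_{5}  ⇒ sig = (3;(1))
  P = {4,5,8}:  v_{4} + v_{5} + v_{8} = v_{3}  ⇒ sig = (3;(1))
  P = {4,7,8}:  v_{4} + v_{7} + v_{8} = v_{1} + v_{3}  ⇒ sig = (3;(1,1))
  P = {2,7,8,10}:  v_{2} + v_{7} + v_{8} + v_{10} = v_{9}  ⇒ sig = (4;(1))
  P = {3,5,6,7,8}:  v_{3} + v_{5} + v_{6} + v_{7} + v_{8} = v_{0}  ⇒ sig = (5;(1))

Hence PRS(X_Σ) =
    (2;())
    (2;(1))
    (2;(1))
    (2;(1))
    (2;(1,1,1))
    (2;(1,1,1,1))
    (2;(1,1,1,2))
    (2;(1,1,2))
    (2;(1,1,2))
    (2;(1,2))
    (3;())
    (3;(1))
    (3;(1))
    (3;(1,1))
    (4;(1))
    (5;(1))


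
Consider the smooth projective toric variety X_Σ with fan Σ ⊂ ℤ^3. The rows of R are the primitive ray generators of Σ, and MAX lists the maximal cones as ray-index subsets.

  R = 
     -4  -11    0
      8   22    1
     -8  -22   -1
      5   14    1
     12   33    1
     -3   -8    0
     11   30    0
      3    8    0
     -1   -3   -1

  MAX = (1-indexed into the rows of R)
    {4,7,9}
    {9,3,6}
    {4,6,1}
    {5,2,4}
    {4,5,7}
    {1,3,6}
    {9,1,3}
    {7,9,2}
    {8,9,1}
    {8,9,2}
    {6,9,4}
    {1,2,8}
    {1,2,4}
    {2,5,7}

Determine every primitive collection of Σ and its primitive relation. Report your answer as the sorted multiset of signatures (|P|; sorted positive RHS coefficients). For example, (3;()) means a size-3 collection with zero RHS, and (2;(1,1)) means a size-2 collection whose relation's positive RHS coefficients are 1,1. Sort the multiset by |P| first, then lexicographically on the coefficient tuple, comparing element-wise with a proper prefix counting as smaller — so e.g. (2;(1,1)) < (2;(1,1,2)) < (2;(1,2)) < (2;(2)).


Δ(Σ) — 9 vertices, 20 min non-faces:

  P = {2,3}:  v_{2} + v_{3} = 0  →  sig = (2;())
  P = {6,8}:  v_{6} + v_{8} = 0  →  sig = (2;())
  P = {1,5}:  v_{1} + v_{5} = v_{2}  →  sig = (2;(1))
  P = {2,6}:  v_{2} + v_{6} = v_{4}  →  sig = (2;(1))
  P = {3,4}:  v_{3} + v_{4} = v_{6}  →  sig = (2;(1))
  P = {4,8}:  v_{4} + v_{8} = v_{2}  →  sig = (2;(1))
  P = {5,9}:  v_{5} + v_{9} = v_{7}  →  sig = (2;(1))
  P = {1,7}:  v_{1} + v_{7} = v_{2} + v_{9}  →  sig = (2;(1,1))
  P = {3,5}:  v_{3} + v_{5} = v_{4} + v_{9}  →  sig = (2;(1,1))
  P = {3,8}:  v_{3} + v_{8} = v_{1} + v_{9}  →  sig = (2;(1,1))
  P = {3,7}:  v_{3} + v_{7} = v_{4} + 2·v_{9}  →  sig = (2;(1,2))
  P = {5,6}:  v_{5} + v_{6} = 2·v_{4} + v_{9}  →  sig = (2;(1,2))
  P = {5,8}:  v_{5} + v_{8} = 2·v_{2} + v_{9}  →  sig = (2;(1,2))
  P = {6,7}:  v_{6} + v_{7} = 2·v_{4} + 2·v_{9}  →  sig = (2;(2,2))
  P = {7,8}:  v_{7} + v_{8} = 2·v_{2} + 2·v_{9}  →  sig = (2;(2,2))
  P = {1,4,9}:  v_{1} + v_{4} + v_{9} = 0  →  sig = (3;())
  P = {1,2,9}:  v_{1} + v_{2} + v_{9} = v_{8}  →  sig = (3;(1))
  P = {1,6,9}:  v_{1} + v_{6} + v_{9} = v_{3}  →  sig = (3;(1))
  P = {2,4,9}:  v_{2} + v_{4} + v_{9} = v_{5}  →  sig = (3;(1))
  P = {2,4,7}:  v_{2} + v_{4} + v_{7} = 2·v_{5}  →  sig = (3;(2))

Signatures (|P|; sorted positive RHS coefficients), sorted:
    (2;())
    (2;())
    (2;(1))
    (2;(1))
    (2;(1))
    (2;(1))
    (2;(1))
    (2;(1,1))
    (2;(1,1))
    (2;(1,1))
    (2;(1,2))
    (2;(1,2))
    (2;(1,2))
    (2;(2,2))
    (2;(2,2))
    (3;())
    (3;(1))
    (3;(1))
    (3;(1))
    (3;(2))


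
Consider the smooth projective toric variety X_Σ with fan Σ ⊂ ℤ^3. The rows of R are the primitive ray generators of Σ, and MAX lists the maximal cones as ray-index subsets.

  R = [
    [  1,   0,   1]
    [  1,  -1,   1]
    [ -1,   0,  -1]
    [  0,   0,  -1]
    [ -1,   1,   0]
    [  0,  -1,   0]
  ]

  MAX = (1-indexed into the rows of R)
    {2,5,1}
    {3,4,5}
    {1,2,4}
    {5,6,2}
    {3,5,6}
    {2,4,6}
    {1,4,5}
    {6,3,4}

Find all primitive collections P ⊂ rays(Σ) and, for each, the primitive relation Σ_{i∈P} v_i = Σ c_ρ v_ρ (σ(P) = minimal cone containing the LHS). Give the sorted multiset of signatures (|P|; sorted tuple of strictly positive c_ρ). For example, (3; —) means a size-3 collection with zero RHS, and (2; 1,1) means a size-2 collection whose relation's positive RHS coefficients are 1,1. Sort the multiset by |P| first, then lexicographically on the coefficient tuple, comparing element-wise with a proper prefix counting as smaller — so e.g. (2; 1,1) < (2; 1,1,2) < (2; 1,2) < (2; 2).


Minimal non-faces — 5 found among 6 rays, 8 max cones:

  {1,3}:  v_{1} + v_{3} = 0  ⇒ sig = (2; —)
  {1,6}:  v_{1} + v_{6} = v_{2}  ⇒ sig = (2; 1)
  {2,3}:  v_{2} + v_{3} = v_{6}  ⇒ sig = (2; 1)
  {2,4,5}:  v_{2} + v_{4} + v_{5} = 0  ⇒ sig = (3; —)
  {4,5,6}:  v_{4} + v_{5} + v_{6} = v_{3}  ⇒ sig = (3; 1)

so the primitive-relation signature multiset is
    |P|=2: 3 collections, coeffs (), (1), (1)
    |P|=3: 2 collections, coeffs (), (1)


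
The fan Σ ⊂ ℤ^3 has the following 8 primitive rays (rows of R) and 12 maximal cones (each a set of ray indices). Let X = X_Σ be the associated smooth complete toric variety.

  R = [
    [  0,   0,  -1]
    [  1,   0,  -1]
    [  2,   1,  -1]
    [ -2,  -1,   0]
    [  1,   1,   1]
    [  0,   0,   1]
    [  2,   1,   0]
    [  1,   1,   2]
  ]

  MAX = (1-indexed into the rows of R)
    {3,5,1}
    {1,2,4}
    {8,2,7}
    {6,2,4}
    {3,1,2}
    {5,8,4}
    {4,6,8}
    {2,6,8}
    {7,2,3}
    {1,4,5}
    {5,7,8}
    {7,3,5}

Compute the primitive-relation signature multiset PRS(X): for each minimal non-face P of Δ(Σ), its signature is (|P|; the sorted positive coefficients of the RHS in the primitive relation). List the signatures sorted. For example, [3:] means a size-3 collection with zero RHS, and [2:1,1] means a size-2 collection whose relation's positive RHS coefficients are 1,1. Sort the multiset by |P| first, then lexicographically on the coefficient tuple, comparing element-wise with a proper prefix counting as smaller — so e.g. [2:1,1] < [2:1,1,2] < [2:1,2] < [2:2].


Δ(Σ) — 8 vertices, 11 min non-faces:

  • {1,6}:  v_{1} + v_{6} = 0  ⇒ sig = [2:]
  • {4,7}:  v_{4} + v_{7} = 0  ⇒ sig = [2:]
  • {1,7}:  v_{1} + v_{7} = v_{3}  ⇒ sig = [2:1]
  • {1,8}:  v_{1} + v_{8} = v_{5}  ⇒ sig = [2:1]
  • {2,5}:  v_{2} + v_{5} = v_{7}  ⇒ sig = [2:1]
  • {3,4}:  v_{3} + v_{4} = v_{1}  ⇒ sig = [2:1]
  • {3,6}:  v_{3} + v_{6} = v_{7}  ⇒ sig = [2:1]
  • {5,6}:  v_{5} + v_{6} = v_{8}  ⇒ sig = [2:1]
  • {3,8}:  v_{3} + v_{8} = v_{5} + v_{7}  ⇒ sig = [2:1,1]
  • {6,7}:  v_{6} + v_{7} = v_{2} + v_{8}  ⇒ sig = [2:1,1]
  • {2,4,8}:  v_{2} + v_{4} + v_{8} = v_{6}  ⇒ sig = [3:1]

Sorted signature multiset PRS(X):
{ [2:] ×2,  [2:1] ×6,  [2:1,1] ×2,  [3:1] }


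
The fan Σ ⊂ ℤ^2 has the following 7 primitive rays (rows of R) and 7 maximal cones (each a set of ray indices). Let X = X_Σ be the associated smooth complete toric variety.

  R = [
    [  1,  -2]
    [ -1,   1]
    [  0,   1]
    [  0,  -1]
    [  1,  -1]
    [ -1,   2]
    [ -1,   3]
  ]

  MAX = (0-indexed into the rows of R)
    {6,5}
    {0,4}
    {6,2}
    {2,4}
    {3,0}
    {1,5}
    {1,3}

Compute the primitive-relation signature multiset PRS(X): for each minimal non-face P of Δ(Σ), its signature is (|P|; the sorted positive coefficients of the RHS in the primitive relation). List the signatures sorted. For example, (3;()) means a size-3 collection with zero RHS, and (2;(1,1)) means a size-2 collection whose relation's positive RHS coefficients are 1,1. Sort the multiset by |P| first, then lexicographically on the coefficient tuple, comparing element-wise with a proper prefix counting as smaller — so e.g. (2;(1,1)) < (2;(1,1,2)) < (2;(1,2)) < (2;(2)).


Primitive collections (14):

  {0,5}:  v_{0} + v_{5} = 0  so sig = (2;())
  {1,4}:  v_{1} + v_{4} = 0  so sig = (2;())
  {2,3}:  v_{2} + v_{3} = 0  so sig = (2;())
  {0,1}:  v_{0} + v_{1} = v_{3}  so sig = (2;(1))
  {0,2}:  v_{0} + v_{2} = v_{4}  so sig = (2;(1))
  {0,6}:  v_{0} + v_{6} = v_{2}  so sig = (2;(1))
  {1,2}:  v_{1} + v_{2} = v_{5}  so sig = (2;(1))
  {2,5}:  v_{2} + v_{5} = v_{6}  so sig = (2;(1))
  {3,4}:  v_{3} + v_{4} = v_{0}  so sig = (2;(1))
  {3,5}:  v_{3} + v_{5} = v_{1}  so sig = (2;(1))
  {3,6}:  v_{3} + v_{6} = v_{5}  so sig = (2;(1))
  {4,5}:  v_{4} + v_{5} = v_{2}  so sig = (2;(1))
  {1,6}:  v_{1} + v_{6} = 2·v_{5}  so sig = (2;(2))
  {4,6}:  v_{4} + v_{6} = 2·v_{2}  so sig = (2;(2))

so the primitive-relation signature multiset is
{ (2;()) ×3,  (2;(1)) ×9,  (2;(2)) ×2 }


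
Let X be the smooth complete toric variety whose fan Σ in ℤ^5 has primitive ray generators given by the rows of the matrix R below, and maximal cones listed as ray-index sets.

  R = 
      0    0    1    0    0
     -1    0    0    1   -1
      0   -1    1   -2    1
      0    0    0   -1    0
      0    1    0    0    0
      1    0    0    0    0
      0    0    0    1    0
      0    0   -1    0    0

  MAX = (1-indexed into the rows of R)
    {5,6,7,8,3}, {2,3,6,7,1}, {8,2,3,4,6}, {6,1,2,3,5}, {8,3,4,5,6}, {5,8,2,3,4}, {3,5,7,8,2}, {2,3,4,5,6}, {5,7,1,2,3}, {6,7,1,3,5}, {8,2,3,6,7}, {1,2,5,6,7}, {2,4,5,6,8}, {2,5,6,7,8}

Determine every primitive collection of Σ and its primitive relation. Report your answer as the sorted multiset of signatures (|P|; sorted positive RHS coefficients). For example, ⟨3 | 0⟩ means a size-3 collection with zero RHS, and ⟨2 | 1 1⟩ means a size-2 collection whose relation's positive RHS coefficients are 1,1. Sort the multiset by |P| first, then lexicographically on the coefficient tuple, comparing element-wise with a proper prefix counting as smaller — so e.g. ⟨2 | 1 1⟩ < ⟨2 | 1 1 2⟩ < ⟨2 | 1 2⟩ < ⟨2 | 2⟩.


5 minimal non-faces of Δ(Σ) (on 8 rays):

  • {1,8}:  v_{1} + v_{8} = 0  ⟹  sig = ⟨2 | 0⟩
  • {4,7}:  v_{4} + v_{7} = 0  ⟹  sig = ⟨2 | 0⟩
  • {1,4}:  v_{1} + v_{4} = v_{2} + v_{3} + v_{5} + v_{6}  ⟹  sig = ⟨2 | 1 1 1 1⟩
  • {2,3,5,6,7}:  v_{2} + v_{3} + v_{5} + v_{6} + v_{7} = v_{1}  ⟹  sig = ⟨5 | 1⟩
  • {2,3,5,6,8}:  v_{2} + v_{3} + v_{5} + v_{6} + v_{8} = v_{4}  ⟹  sig = ⟨5 | 1⟩

Sorted signature multiset PRS(X):
[⟨2 | 0⟩, ⟨2 | 0⟩, ⟨2 | 1 1 1 1⟩, ⟨5 | 1⟩, ⟨5 | 1⟩]


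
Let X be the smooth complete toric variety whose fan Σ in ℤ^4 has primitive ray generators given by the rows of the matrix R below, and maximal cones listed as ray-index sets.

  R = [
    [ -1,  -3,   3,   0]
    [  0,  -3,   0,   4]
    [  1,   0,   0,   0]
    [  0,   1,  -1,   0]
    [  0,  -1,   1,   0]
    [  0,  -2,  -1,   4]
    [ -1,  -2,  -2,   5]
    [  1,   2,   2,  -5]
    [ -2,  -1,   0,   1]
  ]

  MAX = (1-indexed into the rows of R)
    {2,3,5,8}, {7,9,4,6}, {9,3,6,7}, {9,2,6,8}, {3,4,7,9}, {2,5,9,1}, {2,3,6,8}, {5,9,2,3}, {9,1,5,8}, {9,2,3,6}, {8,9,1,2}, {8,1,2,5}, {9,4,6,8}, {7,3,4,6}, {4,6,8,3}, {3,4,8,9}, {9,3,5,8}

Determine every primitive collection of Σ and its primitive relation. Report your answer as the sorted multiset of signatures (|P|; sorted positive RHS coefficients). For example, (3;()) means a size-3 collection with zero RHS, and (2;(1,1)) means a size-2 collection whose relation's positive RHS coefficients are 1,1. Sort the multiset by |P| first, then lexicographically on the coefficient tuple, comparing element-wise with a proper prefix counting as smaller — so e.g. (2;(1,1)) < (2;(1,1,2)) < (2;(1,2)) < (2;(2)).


The 14 primitive collections of Σ (r=9, n=4):

  P = {4,5}:  v_{4} + v_{5} = 0  ⇒ sig = (2;())
  P = {7,8}:  v_{7} + v_{8} = 0  ⇒ sig = (2;())
  P = {2,4}:  v_{2} + v_{4} = v_{6}  ⇒ sig = (2;(1))
  P = {5,6}:  v_{5} + v_{6} = v_{2}  ⇒ sig = (2;(1))
  P = {1,4}:  v_{1} + v_{4} = v_{2} + v_{8} + v_{9}  ⇒ sig = (2;(1,1,1))
  P = {1,7}:  v_{1} + v_{7} = v_{2} + v_{5} + v_{9}  ⇒ sig = (2;(1,1,1))
  P = {5,7}:  v_{5} + v_{7} = v_{3} + v_{6} + v_{9}  ⇒ sig = (2;(1,1,1))
  P = {1,6}:  v_{1} + v_{6} = 2·v_{2} + v_{8} + v_{9}  ⇒ sig = (2;(1,1,2))
  P = {2,7}:  v_{2} + v_{7} = v_{3} + 2·v_{6} + v_{9}  ⇒ sig = (2;(1,1,2))
  P = {1,3}:  v_{1} + v_{3} = 3·v_{5}  ⇒ sig = (2;(3))
  P = {2,5,8,9}:  v_{2} + v_{5} + v_{8} + v_{9} = v_{1}  ⇒ sig = (4;(1))
  P = {3,4,6,9}:  v_{3} + v_{4} + v_{6} + v_{9} = v_{7}  ⇒ sig = (4;(1))
  P = {3,6,8,9}:  v_{3} + v_{6} + v_{8} + v_{9} = v_{5}  ⇒ sig = (4;(1))
  P = {2,3,8,9}:  v_{2} + v_{3} + v_{8} + v_{9} = 2·v_{5}  ⇒ sig = (4;(2))

Sorted signature multiset PRS(X):
    |P|=2: 10 collections, coeffs (), (), (1), (1), (1,1,1), (1,1,1), (1,1,1), (1,1,2), (1,1,2), (3)
    |P|=4: 4 collections, coeffs (1), (1), (1), (2)


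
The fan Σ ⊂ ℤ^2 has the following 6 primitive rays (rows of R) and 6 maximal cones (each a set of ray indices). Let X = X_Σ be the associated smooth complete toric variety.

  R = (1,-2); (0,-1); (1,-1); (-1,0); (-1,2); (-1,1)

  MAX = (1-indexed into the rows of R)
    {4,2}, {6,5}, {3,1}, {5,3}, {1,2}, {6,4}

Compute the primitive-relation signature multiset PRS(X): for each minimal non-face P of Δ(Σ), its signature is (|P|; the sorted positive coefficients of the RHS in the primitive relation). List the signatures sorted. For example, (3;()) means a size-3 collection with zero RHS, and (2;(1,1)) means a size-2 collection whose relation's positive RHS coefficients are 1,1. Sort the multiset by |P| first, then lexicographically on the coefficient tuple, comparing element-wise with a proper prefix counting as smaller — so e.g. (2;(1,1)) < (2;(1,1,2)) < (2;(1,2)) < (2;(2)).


9 minimal non-faces of Δ(Σ) (on 6 rays):

  {1,5}:  v_{1} + v_{5} = 0 ; sig = (2;())
  {3,6}:  v_{3} + v_{6} = 0 ; sig = (2;())
  {1,6}:  v_{1} + v_{6} = v_{2} ; sig = (2;(1))
  {2,3}:  v_{2} + v_{3} = v_{1} ; sig = (2;(1))
  {2,5}:  v_{2} + v_{5} = v_{6} ; sig = (2;(1))
  {2,6}:  v_{2} + v_{6} = v_{4} ; sig = (2;(1))
  {3,4}:  v_{3} + v_{4} = v_{2} ; sig = (2;(1))
  {1,4}:  v_{1} + v_{4} = 2·v_{2} ; sig = (2;(2))
  {4,5}:  v_{4} + v_{5} = 2·v_{6} ; sig = (2;(2))

Signatures (|P|; sorted positive RHS coefficients), sorted:
{ (2;()) ×2,  (2;(1)) ×5,  (2;(2)) ×2 }


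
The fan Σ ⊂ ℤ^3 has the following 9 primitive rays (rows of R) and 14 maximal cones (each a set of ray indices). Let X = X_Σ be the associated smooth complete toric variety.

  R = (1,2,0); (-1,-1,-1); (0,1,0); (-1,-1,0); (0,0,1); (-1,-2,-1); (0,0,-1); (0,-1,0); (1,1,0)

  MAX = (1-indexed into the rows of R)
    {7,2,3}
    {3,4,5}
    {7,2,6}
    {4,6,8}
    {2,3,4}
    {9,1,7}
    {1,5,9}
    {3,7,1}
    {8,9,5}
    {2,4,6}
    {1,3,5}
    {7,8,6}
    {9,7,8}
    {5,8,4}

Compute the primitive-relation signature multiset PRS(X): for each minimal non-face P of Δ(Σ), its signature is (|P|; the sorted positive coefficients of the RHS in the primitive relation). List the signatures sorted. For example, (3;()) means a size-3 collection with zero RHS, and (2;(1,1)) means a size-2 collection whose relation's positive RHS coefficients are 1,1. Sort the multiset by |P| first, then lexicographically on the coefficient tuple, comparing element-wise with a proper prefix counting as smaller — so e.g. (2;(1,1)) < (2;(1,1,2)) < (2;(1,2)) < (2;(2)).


Δ(Σ) — 9 vertices, 15 min non-faces:

  • {3,8}:  v_{3} + v_{8} = 0  →  sig = (2;())
  • {4,9}:  v_{4} + v_{9} = 0  →  sig = (2;())
  • {5,7}:  v_{5} + v_{7} = 0  →  sig = (2;())
  • {1,4}:  v_{1} + v_{4} = v_{3}  →  sig = (2;(1))
  • {1,6}:  v_{1} + v_{6} = v_{7}  →  sig = (2;(1))
  • {1,8}:  v_{1} + v_{8} = v_{9}  →  sig = (2;(1))
  • {2,5}:  v_{2} + v_{5} = v_{4}  →  sig = (2;(1))
  • {2,8}:  v_{2} + v_{8} = v_{6}  →  sig = (2;(1))
  • {2,9}:  v_{2} + v_{9} = v_{7}  →  sig = (2;(1))
  • {3,6}:  v_{3} + v_{6} = v_{2}  →  sig = (2;(1))
  • {3,9}:  v_{3} + v_{9} = v_{1}  →  sig = (2;(1))
  • {4,7}:  v_{4} + v_{7} = v_{2}  →  sig = (2;(1))
  • {1,2}:  v_{1} + v_{2} = v_{3} + v_{7}  →  sig = (2;(1,1))
  • {5,6}:  v_{5} + v_{6} = v_{4} + v_{8}  →  sig = (2;(1,1))
  • {6,9}:  v_{6} + v_{9} = v_{7} + v_{8}  →  sig = (2;(1,1))

Sorted signature multiset PRS(X):
[(2;()), (2;()), (2;()), (2;(1)), (2;(1)), (2;(1)), (2;(1)), (2;(1)), (2;(1)), (2;(1)), (2;(1)), (2;(1)), (2;(1,1)), (2;(1,1)), (2;(1,1))]


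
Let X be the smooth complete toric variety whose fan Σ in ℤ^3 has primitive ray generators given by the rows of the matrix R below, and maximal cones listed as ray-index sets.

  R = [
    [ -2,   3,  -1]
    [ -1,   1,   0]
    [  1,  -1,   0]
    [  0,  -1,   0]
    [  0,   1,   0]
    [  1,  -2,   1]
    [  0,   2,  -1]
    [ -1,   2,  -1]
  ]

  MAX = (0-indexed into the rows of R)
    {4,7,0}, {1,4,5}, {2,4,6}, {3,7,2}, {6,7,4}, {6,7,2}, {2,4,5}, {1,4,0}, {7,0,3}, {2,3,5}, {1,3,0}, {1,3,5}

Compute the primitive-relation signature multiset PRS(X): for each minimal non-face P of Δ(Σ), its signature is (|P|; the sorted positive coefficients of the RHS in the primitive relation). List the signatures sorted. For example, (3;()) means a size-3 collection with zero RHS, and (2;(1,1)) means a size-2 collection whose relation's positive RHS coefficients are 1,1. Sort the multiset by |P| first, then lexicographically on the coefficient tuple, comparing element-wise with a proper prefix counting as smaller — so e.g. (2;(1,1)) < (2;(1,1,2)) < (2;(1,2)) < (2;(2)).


|primitive collections| = 11. Relations:

  P={1,2}:  v_{1} + v_{2} = 0  so sig = (2;())
  P={3,4}:  v_{3} + v_{4} = 0  so sig = (2;())
  P={5,7}:  v_{5} + v_{7} = 0  so sig = (2;())
  P={0,2}:  v_{0} + v_{2} = v_{7}  so sig = (2;(1))
  P={0,5}:  v_{0} + v_{5} = v_{1}  so sig = (2;(1))
  P={1,7}:  v_{1} + v_{7} = v_{0}  so sig = (2;(1))
  P={1,6}:  v_{1} + v_{6} = v_{4} + v_{7}  so sig = (2;(1,1))
  P={3,6}:  v_{3} + v_{6} = v_{2} + v_{7}  so sig = (2;(1,1))
  P={5,6}:  v_{5} + v_{6} = v_{2} + v_{4}  so sig = (2;(1,1))
  P={0,6}:  v_{0} + v_{6} = v_{4} + 2·v_{7}  so sig = (2;(1,2))
  P={2,4,7}:  v_{2} + v_{4} + v_{7} = v_{6}  so sig = (3;(1))

Hence PRS(X_Σ) =
    (2;())
    (2;())
    (2;())
    (2;(1))
    (2;(1))
    (2;(1))
    (2;(1,1))
    (2;(1,1))
    (2;(1,1))
    (2;(1,2))
    (3;(1))


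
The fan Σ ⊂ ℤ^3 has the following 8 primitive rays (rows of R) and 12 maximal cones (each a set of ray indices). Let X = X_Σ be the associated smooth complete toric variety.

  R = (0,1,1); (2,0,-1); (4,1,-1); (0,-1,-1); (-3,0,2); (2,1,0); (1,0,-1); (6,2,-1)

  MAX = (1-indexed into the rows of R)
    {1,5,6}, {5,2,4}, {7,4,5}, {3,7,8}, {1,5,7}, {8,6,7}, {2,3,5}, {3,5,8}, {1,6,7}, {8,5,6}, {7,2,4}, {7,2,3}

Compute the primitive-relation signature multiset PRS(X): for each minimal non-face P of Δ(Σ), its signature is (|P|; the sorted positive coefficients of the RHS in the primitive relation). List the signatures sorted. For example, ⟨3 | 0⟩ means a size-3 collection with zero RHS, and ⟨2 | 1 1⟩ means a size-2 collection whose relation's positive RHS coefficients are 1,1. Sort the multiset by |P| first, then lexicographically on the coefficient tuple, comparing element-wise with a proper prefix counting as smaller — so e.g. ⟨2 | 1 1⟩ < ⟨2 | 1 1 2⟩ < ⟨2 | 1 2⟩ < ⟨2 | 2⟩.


|primitive collections| = 14. Relations:

  P={1,4}:  v_{1} + v_{4} = 0 ; sig = ⟨2 | 0⟩
  P={1,2}:  v_{1} + v_{2} = v_{6} ; sig = ⟨2 | 1⟩
  P={2,6}:  v_{2} + v_{6} = v_{3} ; sig = ⟨2 | 1⟩
  P={3,6}:  v_{3} + v_{6} = v_{8} ; sig = ⟨2 | 1⟩
  P={4,6}:  v_{4} + v_{6} = v_{2} ; sig = ⟨2 | 1⟩
  P={4,8}:  v_{4} + v_{8} = v_{2} + v_{3} ; sig = ⟨2 | 1 1⟩
  P={1,3}:  v_{1} + v_{3} = 2·v_{6} ; sig = ⟨2 | 2⟩
  P={2,8}:  v_{2} + v_{8} = 2·v_{3} ; sig = ⟨2 | 2⟩
  P={3,4}:  v_{3} + v_{4} = 2·v_{2} ; sig = ⟨2 | 2⟩
  P={1,8}:  v_{1} + v_{8} = 3·v_{6} ; sig = ⟨2 | 3⟩
  P={2,5,7}:  v_{2} + v_{5} + v_{7} = 0 ; sig = ⟨3 | 0⟩
  P={3,5,7}:  v_{3} + v_{5} + v_{7} = v_{6} ; sig = ⟨3 | 1⟩
  P={5,6,7}:  v_{5} + v_{6} + v_{7} = v_{1} ; sig = ⟨3 | 1⟩
  P={5,7,8}:  v_{5} + v_{7} + v_{8} = 2·v_{6} ; sig = ⟨3 | 2⟩

Hence PRS(X_Σ) =
{ ⟨2 | 0⟩,  ⟨2 | 1⟩ ×4,  ⟨2 | 1 1⟩,  ⟨2 | 2⟩ ×3,  ⟨2 | 3⟩,  ⟨3 | 0⟩,  ⟨3 | 1⟩ ×2,  ⟨3 | 2⟩ }


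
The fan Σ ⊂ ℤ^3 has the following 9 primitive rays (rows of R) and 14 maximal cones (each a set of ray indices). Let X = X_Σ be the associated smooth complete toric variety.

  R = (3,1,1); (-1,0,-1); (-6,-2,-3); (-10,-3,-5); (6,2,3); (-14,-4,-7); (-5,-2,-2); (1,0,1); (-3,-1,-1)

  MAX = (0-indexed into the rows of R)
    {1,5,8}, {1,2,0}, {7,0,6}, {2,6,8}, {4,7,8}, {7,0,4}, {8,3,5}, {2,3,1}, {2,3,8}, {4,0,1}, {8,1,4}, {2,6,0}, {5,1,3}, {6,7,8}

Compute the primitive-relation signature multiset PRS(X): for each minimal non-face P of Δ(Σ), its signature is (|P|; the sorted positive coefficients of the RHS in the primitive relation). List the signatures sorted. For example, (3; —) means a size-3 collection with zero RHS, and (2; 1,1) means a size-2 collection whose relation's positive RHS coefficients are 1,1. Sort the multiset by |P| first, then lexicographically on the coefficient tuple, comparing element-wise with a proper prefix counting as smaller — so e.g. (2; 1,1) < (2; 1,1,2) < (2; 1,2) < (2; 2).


The 17 primitive collections of Σ (r=9, n=3):

  P = {0,8}:  v_{0} + v_{8} = 0 ; sig = (2; —)
  P = {1,7}:  v_{1} + v_{7} = 0 ; sig = (2; —)
  P = {2,4}:  v_{2} + v_{4} = 0 ; sig = (2; —)
  P = {1,6}:  v_{1} + v_{6} = v_{2} ; sig = (2; 1)
  P = {2,7}:  v_{2} + v_{7} = v_{6} ; sig = (2; 1)
  P = {4,6}:  v_{4} + v_{6} = v_{7} ; sig = (2; 1)
  P = {0,3}:  v_{0} + v_{3} = v_{1} + v_{2} ; sig = (2; 1,1)
  P = {0,5}:  v_{0} + v_{5} = v_{1} + v_{3} ; sig = (2; 1,1)
  P = {3,4}:  v_{3} + v_{4} = v_{1} + v_{8} ; sig = (2; 1,1)
  P = {3,7}:  v_{3} + v_{7} = v_{2} + v_{8} ; sig = (2; 1,1)
  P = {5,7}:  v_{5} + v_{7} = v_{3} + v_{8} ; sig = (2; 1,1)
  P = {5,6}:  v_{5} + v_{6} = v_{2} + v_{3} + v_{8} ; sig = (2; 1,1,1)
  P = {3,6}:  v_{3} + v_{6} = 2·v_{2} + v_{8} ; sig = (2; 1,2)
  P = {2,5}:  v_{2} + v_{5} = 2·v_{3} ; sig = (2; 2)
  P = {4,5}:  v_{4} + v_{5} = 2·v_{1} + 2·v_{8} ; sig = (2; 2,2)
  P = {1,2,8}:  v_{1} + v_{2} + v_{8} = v_{3} ; sig = (3; 1)
  P = {1,3,8}:  v_{1} + v_{3} + v_{8} = v_{5} ; sig = (3; 1)

so the primitive-relation signature multiset is
[(2; —), (2; —), (2; —), (2; 1), (2; 1), (2; 1), (2; 1,1), (2; 1,1), (2; 1,1), (2; 1,1), (2; 1,1), (2; 1,1,1), (2; 1,2), (2; 2), (2; 2,2), (3; 1), (3; 1)]


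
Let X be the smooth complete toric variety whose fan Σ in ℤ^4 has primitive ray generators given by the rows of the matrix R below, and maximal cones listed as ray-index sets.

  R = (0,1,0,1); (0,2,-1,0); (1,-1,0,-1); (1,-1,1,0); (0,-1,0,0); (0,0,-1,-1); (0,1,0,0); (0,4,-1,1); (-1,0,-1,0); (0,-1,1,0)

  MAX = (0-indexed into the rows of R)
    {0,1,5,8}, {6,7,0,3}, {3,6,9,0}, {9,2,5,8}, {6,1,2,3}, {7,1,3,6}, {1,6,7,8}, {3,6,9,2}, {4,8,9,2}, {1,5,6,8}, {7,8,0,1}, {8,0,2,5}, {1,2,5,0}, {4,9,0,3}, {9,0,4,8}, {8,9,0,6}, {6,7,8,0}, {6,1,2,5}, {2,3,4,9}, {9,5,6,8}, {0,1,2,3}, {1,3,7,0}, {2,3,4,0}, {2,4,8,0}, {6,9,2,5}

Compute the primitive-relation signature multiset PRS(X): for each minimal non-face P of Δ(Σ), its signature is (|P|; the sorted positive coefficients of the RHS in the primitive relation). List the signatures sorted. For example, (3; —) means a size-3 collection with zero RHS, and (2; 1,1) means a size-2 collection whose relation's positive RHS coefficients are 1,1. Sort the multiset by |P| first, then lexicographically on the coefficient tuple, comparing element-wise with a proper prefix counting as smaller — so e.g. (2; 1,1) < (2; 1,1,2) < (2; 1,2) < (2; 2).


17 minimal non-faces of Δ(Σ) (on 10 rays):

  {4,6}:  v_{4} + v_{6} = 0  so sig = (2; —)
  {1,9}:  v_{1} + v_{9} = v_{6}  so sig = (2; 1)
  {3,5}:  v_{3} + v_{5} = v_{2}  so sig = (2; 1)
  {3,8}:  v_{3} + v_{8} = v_{4}  so sig = (2; 1)
  {1,4}:  v_{1} + v_{4} = v_{0} + v_{5}  so sig = (2; 1,1)
  {4,5}:  v_{4} + v_{5} = v_{2} + v_{8}  so sig = (2; 1,1)
  {4,7}:  v_{4} + v_{7} = v_{0} + v_{1}  so sig = (2; 1,1)
  {2,7}:  v_{2} + v_{7} = 2·v_{1} + v_{3}  so sig = (2; 1,2)
  {7,9}:  v_{7} + v_{9} = v_{0} + 2·v_{6}  so sig = (2; 1,2)
  {5,7}:  v_{5} + v_{7} = 2·v_{1}  so sig = (2; 2)
  {0,5,9}:  v_{0} + v_{5} + v_{9} = 0  so sig = (3; —)
  {0,1,6}:  v_{0} + v_{1} + v_{6} = v_{7}  so sig = (3; 1)
  {0,2,9}:  v_{0} + v_{2} + v_{9} = v_{3}  so sig = (3; 1)
  {0,5,6}:  v_{0} + v_{5} + v_{6} = v_{1}  so sig = (3; 1)
  {2,6,8}:  v_{2} + v_{6} + v_{8} = v_{5}  so sig = (3; 1)
  {0,2,6}:  v_{0} + v_{2} + v_{6} = v_{1} + v_{3}  so sig = (3; 1,1)
  {1,2,8}:  v_{1} + v_{2} + v_{8} = v_{0} + 2·v_{5}  so sig = (3; 1,2)

Hence PRS(X_Σ) =
    (2; —)
    (2; 1)
    (2; 1)
    (2; 1)
    (2; 1,1)
    (2; 1,1)
    (2; 1,1)
    (2; 1,2)
    (2; 1,2)
    (2; 2)
    (3; —)
    (3; 1)
    (3; 1)
    (3; 1)
    (3; 1)
    (3; 1,1)
    (3; 1,2)


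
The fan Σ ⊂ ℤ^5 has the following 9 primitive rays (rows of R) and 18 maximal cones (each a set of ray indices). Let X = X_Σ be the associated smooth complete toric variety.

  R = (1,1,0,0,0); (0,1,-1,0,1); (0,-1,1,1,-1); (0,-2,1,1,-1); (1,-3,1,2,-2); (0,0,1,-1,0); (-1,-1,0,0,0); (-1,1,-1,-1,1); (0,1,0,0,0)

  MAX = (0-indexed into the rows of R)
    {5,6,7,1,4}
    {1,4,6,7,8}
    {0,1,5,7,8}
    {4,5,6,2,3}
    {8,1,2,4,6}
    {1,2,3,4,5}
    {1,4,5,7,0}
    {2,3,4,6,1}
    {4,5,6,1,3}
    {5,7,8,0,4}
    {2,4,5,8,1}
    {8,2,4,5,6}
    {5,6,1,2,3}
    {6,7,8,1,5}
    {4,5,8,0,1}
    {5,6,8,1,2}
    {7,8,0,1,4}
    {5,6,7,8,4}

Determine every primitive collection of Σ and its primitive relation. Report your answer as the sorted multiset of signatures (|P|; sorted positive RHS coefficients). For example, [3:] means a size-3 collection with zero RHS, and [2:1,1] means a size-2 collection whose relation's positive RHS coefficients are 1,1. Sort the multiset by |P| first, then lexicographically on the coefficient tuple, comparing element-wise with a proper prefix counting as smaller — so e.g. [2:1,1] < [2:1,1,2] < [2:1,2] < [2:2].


Δ(Σ) — 9 vertices, 9 min non-faces:

  {0,6}:  v_{0} + v_{6} = 0  ⟹  sig = [2:]
  {3,7}:  v_{3} + v_{7} = v_{6}  ⟹  sig = [2:1]
  {3,8}:  v_{3} + v_{8} = v_{2}  ⟹  sig = [2:1]
  {2,7}:  v_{2} + v_{7} = v_{6} + v_{8}  ⟹  sig = [2:1,1]
  {0,3}:  v_{0} + v_{3} = v_{1} + v_{4} + v_{5} + v_{8}  ⟹  sig = [2:1,1,1,1]
  {0,2}:  v_{0} + v_{2} = v_{1} + v_{4} + v_{5} + 2·v_{8}  ⟹  sig = [2:1,1,1,2]
  {1,4,5,7,8}:  v_{1} + v_{4} + v_{5} + v_{7} + v_{8} = 0  ⟹  sig = [5:]
  {1,4,5,6,8}:  v_{1} + v_{4} + v_{5} + v_{6} + v_{8} = v_{3}  ⟹  sig = [5:1]
  {1,2,4,5,6}:  v_{1} + v_{2} + v_{4} + v_{5} + v_{6} = 2·v_{3}  ⟹  sig = [5:2]

Sorted signature multiset PRS(X):
    |P|=2: 6 collections, coeffs (), (1), (1), (1,1), (1,1,1,1), (1,1,1,2)
    |P|=5: 3 collections, coeffs (), (1), (2)


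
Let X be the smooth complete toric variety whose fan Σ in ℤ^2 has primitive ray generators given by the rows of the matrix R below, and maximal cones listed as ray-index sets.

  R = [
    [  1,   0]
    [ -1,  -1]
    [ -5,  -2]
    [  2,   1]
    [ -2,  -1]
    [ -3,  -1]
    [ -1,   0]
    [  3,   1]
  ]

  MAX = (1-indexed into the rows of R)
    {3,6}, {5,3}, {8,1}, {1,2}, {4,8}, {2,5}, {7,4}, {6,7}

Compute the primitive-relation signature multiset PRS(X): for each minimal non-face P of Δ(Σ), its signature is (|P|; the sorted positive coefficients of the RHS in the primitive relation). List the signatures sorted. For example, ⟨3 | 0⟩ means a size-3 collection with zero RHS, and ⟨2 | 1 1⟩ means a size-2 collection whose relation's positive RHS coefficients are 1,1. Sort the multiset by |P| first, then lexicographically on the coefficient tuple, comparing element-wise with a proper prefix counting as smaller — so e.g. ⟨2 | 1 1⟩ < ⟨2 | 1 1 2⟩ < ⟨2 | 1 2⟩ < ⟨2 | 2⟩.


Σ has 20 primitive collections:

  {1,7}:  v_{1} + v_{7} = 0  so sig = ⟨2 | 0⟩
  {4,5}:  v_{4} + v_{5} = 0  so sig = ⟨2 | 0⟩
  {6,8}:  v_{6} + v_{8} = 0  so sig = ⟨2 | 0⟩
  {1,4}:  v_{1} + v_{4} = v_{8}  so sig = ⟨2 | 1⟩
  {1,5}:  v_{1} + v_{5} = v_{2}  so sig = ⟨2 | 1⟩
  {1,6}:  v_{1} + v_{6} = v_{5}  so sig = ⟨2 | 1⟩
  {2,4}:  v_{2} + v_{4} = v_{1}  so sig = ⟨2 | 1⟩
  {2,7}:  v_{2} + v_{7} = v_{5}  so sig = ⟨2 | 1⟩
  {3,4}:  v_{3} + v_{4} = v_{6}  so sig = ⟨2 | 1⟩
  {3,8}:  v_{3} + v_{8} = v_{5}  so sig = ⟨2 | 1⟩
  {4,6}:  v_{4} + v_{6} = v_{7}  so sig = ⟨2 | 1⟩
  {5,6}:  v_{5} + v_{6} = v_{3}  so sig = ⟨2 | 1⟩
  {5,7}:  v_{5} + v_{7} = v_{6}  so sig = ⟨2 | 1⟩
  {5,8}:  v_{5} + v_{8} = v_{1}  so sig = ⟨2 | 1⟩
  {7,8}:  v_{7} + v_{8} = v_{4}  so sig = ⟨2 | 1⟩
  {1,3}:  v_{1} + v_{3} = 2·v_{5}  so sig = ⟨2 | 2⟩
  {2,6}:  v_{2} + v_{6} = 2·v_{5}  so sig = ⟨2 | 2⟩
  {2,8}:  v_{2} + v_{8} = 2·v_{1}  so sig = ⟨2 | 2⟩
  {3,7}:  v_{3} + v_{7} = 2·v_{6}  so sig = ⟨2 | 2⟩
  {2,3}:  v_{2} + v_{3} = 3·v_{5}  so sig = ⟨2 | 3⟩

Sorted signature multiset PRS(X):
    ⟨2 | 0⟩
    ⟨2 | 0⟩
    ⟨2 | 0⟩
    ⟨2 | 1⟩
    ⟨2 | 1⟩
    ⟨2 | 1⟩
    ⟨2 | 1⟩
    ⟨2 | 1⟩
    ⟨2 | 1⟩
    ⟨2 | 1⟩
    ⟨2 | 1⟩
    ⟨2 | 1⟩
    ⟨2 | 1⟩
    ⟨2 | 1⟩
    ⟨2 | 1⟩
    ⟨2 | 2⟩
    ⟨2 | 2⟩
    ⟨2 | 2⟩
    ⟨2 | 2⟩
    ⟨2 | 3⟩
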